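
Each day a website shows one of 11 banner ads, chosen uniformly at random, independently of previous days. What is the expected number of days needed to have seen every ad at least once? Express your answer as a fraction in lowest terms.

After i distinct types are collected, each trial gives a new one with probability (11−i)/11, so the expected wait for the next new type is 11/(11−i).
E = 11/11 + 11/10 + 11/9 + 11/8 + 11/7 + 11/6 + 11/5 + 11/4 + 11/3 + 11/2 + 11/1 = 83711/2520.

83711/2520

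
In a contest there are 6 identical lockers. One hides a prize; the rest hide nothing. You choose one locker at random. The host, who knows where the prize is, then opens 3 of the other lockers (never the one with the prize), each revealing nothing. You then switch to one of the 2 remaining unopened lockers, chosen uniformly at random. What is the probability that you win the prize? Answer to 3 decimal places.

0.417

Your original locker holds the prize with probability 1/6, so the other 5 collectively hold it with probability 5/6.
The host can always find 3 empty lockers to open, so the reveals don't change that 5/6; it is now spread over the 2 remaining unopened lockers.
P(win by switching) = (5/6) · (1/2) = 5/12 ≈ 0.417.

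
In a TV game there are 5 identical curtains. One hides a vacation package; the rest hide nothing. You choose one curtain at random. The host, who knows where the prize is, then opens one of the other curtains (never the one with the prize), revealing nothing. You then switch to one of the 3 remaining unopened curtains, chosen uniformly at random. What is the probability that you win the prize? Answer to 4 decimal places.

0.2667

Your original curtain holds the prize with probability 1/5, so the other 4 collectively hold it with probability 4/5.
The host can always find an empty curtain to open, so this doesn't change that 4/5; it is now spread over the 3 remaining unopened curtains.
P(win by switching) = (4/5) · (1/3) = 4/15 ≈ 0.2667.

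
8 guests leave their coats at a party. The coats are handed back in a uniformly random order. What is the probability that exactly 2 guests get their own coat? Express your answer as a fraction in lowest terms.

53/288

Choose which 2 of the 8 are fixed: C(8,2) = 28 ways.
The remaining 6 must have no fixed point: D(6) = 265.
P = 28·265/40320 = 53/288.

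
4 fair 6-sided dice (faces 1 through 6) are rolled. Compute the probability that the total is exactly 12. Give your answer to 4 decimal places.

0.0965

There are 6^4 = 1296 equally likely outcomes.
The number of ordered 4-tuples from {1,…,6} summing to 12 is 125.
P(sum = 12) = 125/1296 ≈ 0.0965.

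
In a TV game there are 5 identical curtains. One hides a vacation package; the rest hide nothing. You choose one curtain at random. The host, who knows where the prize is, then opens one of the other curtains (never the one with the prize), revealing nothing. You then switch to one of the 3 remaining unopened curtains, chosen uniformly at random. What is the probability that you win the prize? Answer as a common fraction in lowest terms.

4/15

Your original curtain holds the prize with probability 1/5, so the other 4 collectively hold it with probability 4/5.
The host can always find an empty curtain to open, so this doesn't change that 4/5; it is now spread over the 3 remaining unopened curtains.
P(win by switching) = (4/5) · (1/3) = 4/15.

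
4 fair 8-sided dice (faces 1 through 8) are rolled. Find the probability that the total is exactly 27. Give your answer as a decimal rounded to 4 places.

There are 8^4 = 4096 equally likely outcomes.
The number of ordered 4-tuples from {1,…,8} summing to 27 is 56.
P(sum = 27) = 56/4096 = 7/512 ≈ 0.0137.

0.0137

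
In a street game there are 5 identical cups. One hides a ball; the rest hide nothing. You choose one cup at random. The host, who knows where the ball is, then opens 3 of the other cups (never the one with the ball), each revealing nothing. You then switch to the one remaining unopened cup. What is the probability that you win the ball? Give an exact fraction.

4/5

Your original cup holds the ball with probability 1/5, so the other 4 collectively hold it with probability 4/5.
The host can always find 3 empty cups to open, so the reveals don't change that 4/5; it is now spread over the 1 remaining unopened cup.
P(win by switching) = (4/5) · (1/1) = 4/5.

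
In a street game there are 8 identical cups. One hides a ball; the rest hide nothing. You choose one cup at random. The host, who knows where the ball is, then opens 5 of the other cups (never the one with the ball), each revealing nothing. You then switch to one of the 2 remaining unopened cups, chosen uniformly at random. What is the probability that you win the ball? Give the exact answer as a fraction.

Your original cup holds the ball with probability 1/8, so the other 7 collectively hold it with probability 7/8.
The host can always find 5 empty cups to open, so the reveals don't change that 7/8; it is now spread over the 2 remaining unopened cups.
P(win by switching) = (7/8) · (1/2) = 7/16.

7/16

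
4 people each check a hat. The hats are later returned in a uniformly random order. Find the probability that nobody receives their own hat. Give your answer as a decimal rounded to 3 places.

0.375

This is the derangement probability: permutations of 4 with no fixed point.
D(4) = 4! · (1 − 1/1! + 1/2! − ··· + (−1)^4/4!) = 9.
P = 9/24 = 3/8 ≈ 0.375.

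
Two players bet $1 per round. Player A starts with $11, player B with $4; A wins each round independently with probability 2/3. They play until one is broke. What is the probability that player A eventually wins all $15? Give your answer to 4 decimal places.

Let r = q/p = (1/3)/(2/3) = 1/2. The recurrence P(i) = p·P(i+1) + q·P(i−1) with P(0)=0, P(15)=1 gives P(i) = (1 − r^i)/(1 − r^15).
P(11) = (1 − (1/2)^11) / (1 − (1/2)^15) = 32752/32767 ≈ 0.9995.

0.9995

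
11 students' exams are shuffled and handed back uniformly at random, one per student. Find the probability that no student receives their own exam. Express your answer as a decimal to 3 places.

0.368

This is the derangement probability: permutations of 11 with no fixed point.
D(11) = 11! · (1 − 1/1! + 1/2! − ··· + (−1)^11/11!) = 14684570.
P = 14684570/39916800 = 1468457/3991680 ≈ 0.368.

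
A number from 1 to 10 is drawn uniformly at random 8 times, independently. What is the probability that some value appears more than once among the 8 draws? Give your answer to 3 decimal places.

0.982

P(all 8 different) = 10/10 · 9/10 · ··· · 3/10 ≈ 0.018.
P(at least two equal) = 1 − 0.018 = 0.982.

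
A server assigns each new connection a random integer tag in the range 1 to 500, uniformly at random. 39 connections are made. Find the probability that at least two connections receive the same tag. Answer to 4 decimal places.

It's easier to compute the probability that all 39 are distinct.
P(all distinct) = 500/500 · 499/500 · ··· · 462/500 ≈ 0.2184.
So the probability of at least one match is 1 − 0.2184 = 0.7816.

0.7816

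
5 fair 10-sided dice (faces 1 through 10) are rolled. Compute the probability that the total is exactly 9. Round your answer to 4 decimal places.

There are 10^5 = 100000 equally likely outcomes.
The number of ordered 5-tuples from {1,…,10} summing to 9 is 70.
P(sum = 9) = 70/100000 = 7/10000 ≈ 0.0007.

0.0007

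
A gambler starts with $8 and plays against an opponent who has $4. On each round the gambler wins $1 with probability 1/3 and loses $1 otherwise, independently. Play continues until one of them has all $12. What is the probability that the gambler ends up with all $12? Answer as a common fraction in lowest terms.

17/273

Let r = q/p = (2/3)/(1/3) = 2. The recurrence P(i) = p·P(i+1) + q·P(i−1) with P(0)=0, P(12)=1 gives P(i) = (1 − r^i)/(1 − r^12).
P(8) = (1 − (2)^8) / (1 − (2)^12) = 17/273.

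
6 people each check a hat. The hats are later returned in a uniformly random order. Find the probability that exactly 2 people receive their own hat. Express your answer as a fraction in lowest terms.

3/16

Choose which 2 of the 6 are fixed: C(6,2) = 15 ways.
The remaining 4 must have no fixed point: D(4) = 9.
P = 15·9/720 = 3/16.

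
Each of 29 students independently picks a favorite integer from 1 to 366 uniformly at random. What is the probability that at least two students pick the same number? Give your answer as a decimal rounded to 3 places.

0.680

It's easier to compute the probability that all 29 are distinct.
P(all distinct) = 366/366 · 365/366 · ··· · 338/366 ≈ 0.320.
So the probability of at least one match is 1 − 0.320 = 0.680.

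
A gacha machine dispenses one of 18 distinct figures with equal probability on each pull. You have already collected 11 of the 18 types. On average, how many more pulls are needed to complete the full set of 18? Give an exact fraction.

3267/70

Starting from 11 distinct types, each trial gives a new one with probability (18−i)/18 when i types are held, so the wait for the next new type is 18/(18−i).
E = 18/7 + 18/6 + 18/5 + 18/4 + 18/3 + 18/2 + 18/1 = 3267/70.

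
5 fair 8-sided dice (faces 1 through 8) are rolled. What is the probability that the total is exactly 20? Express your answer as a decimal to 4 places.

There are 8^5 = 32768 equally likely outcomes.
The number of ordered 5-tuples from {1,…,8} summing to 20 is 2226.
P(sum = 20) = 2226/32768 = 1113/16384 ≈ 0.0679.

0.0679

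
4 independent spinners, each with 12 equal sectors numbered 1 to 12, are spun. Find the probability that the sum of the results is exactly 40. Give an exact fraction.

There are 12^4 = 20736 equally likely outcomes.
The number of ordered 4-tuples from {1,…,12} summing to 40 is 165.
P(sum = 40) = 165/20736 = 55/6912.

55/6912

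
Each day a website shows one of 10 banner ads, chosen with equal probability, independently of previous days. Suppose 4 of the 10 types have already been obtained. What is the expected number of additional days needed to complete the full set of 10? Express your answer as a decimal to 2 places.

Starting from 4 distinct types, each trial gives a new one with probability (10−i)/10 when i types are held, so the wait for the next new type is 10/(10−i).
E = 10/6 + 10/5 + 10/4 + 10/3 + 10/2 + 10/1 = 49/2 ≈ 24.50.

24.50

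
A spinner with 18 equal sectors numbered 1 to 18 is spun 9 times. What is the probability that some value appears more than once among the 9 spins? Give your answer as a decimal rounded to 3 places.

P(all 9 different) = 18/18 · 17/18 · ··· · 10/18 ≈ 0.089.
P(at least two equal) = 1 − 0.089 = 0.911.

0.911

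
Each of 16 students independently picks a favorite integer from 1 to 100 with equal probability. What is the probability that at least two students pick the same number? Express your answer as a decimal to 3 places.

It's easier to compute the probability that all 16 are distinct.
P(all distinct) = 100/100 · 99/100 · ··· · 85/100 ≈ 0.282.
So the probability of at least one match is 1 − 0.282 = 0.718.

0.718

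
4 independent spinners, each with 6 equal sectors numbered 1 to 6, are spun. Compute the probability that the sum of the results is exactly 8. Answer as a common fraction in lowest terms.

35/1296

There are 6^4 = 1296 equally likely outcomes.
The number of ordered 4-tuples from {1,…,6} summing to 8 is 35.
P(sum = 8) = 35/1296.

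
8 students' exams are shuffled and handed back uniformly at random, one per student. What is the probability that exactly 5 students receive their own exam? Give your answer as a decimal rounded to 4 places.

0.0028

Choose which 5 of the 8 are fixed: C(8,5) = 56 ways.
The remaining 3 must have no fixed point: D(3) = 2.
P = 56·2/40320 = 1/360 ≈ 0.0028.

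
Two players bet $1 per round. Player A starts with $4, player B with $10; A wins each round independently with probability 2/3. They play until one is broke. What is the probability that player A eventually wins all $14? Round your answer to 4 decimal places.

0.9376

Let r = q/p = (1/3)/(2/3) = 1/2. The recurrence P(i) = p·P(i+1) + q·P(i−1) with P(0)=0, P(14)=1 gives P(i) = (1 − r^i)/(1 − r^14).
P(4) = (1 − (1/2)^4) / (1 − (1/2)^14) = 5120/5461 ≈ 0.9376.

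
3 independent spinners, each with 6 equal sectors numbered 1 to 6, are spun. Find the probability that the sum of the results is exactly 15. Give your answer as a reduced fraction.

There are 6^3 = 216 equally likely outcomes.
The number of ordered 3-tuples from {1,…,6} summing to 15 is 10.
P(sum = 15) = 10/216 = 5/108.

5/108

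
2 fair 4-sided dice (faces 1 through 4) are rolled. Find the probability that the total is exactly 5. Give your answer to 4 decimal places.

0.2500

There are 4^2 = 16 equally likely outcomes.
The number of ordered 2-tuples from {1,…,4} summing to 5 is 4.
P(sum = 5) = 4/16 = 1/4 ≈ 0.2500.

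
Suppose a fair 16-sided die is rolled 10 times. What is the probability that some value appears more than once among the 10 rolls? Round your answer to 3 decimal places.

P(all 10 different) = 16/16 · 15/16 · ··· · 7/16 ≈ 0.026.
P(at least two equal) = 1 − 0.026 = 0.974.

0.974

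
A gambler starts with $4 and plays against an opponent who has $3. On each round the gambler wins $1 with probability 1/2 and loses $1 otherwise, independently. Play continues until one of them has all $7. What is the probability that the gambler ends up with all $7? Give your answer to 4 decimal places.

0.5714

With a fair step, P(i) = ½P(i−1) + ½P(i+1) with P(0)=0, P(7)=1 has the linear solution P(i) = i/7.
P(4) = 4/7 ≈ 0.5714.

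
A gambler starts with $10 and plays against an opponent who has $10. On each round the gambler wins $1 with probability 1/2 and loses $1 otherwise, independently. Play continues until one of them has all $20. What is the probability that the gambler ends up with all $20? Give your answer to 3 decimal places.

0.500

With a fair step, P(i) = ½P(i−1) + ½P(i+1) with P(0)=0, P(20)=1 has the linear solution P(i) = i/20.
P(10) = 10/20 = 1/2 ≈ 0.500.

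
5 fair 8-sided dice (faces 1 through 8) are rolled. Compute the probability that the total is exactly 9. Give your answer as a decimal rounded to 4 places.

0.0021

There are 8^5 = 32768 equally likely outcomes.
The number of ordered 5-tuples from {1,…,8} summing to 9 is 70.
P(sum = 9) = 70/32768 = 35/16384 ≈ 0.0021.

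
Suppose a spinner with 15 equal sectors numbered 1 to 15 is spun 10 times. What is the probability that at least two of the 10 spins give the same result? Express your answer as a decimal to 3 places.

P(all 10 different) = 15/15 · 14/15 · ··· · 6/15 ≈ 0.019.
P(at least two equal) = 1 − 0.019 = 0.981.

0.981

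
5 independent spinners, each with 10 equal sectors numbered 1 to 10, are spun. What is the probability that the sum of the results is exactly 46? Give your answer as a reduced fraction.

7/10000

There are 10^5 = 100000 equally likely outcomes.
The number of ordered 5-tuples from {1,…,10} summing to 46 is 70.
P(sum = 46) = 70/100000 = 7/10000.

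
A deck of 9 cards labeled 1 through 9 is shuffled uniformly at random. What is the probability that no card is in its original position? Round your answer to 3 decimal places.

0.368

This is the derangement probability: permutations of 9 with no fixed point.
D(9) = 9! · (1 − 1/1! + 1/2! − ··· + (−1)^9/9!) = 133496.
P = 133496/362880 = 16687/45360 ≈ 0.368.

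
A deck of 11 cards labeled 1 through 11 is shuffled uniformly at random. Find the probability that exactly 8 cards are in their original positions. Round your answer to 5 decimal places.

Choose which 8 of the 11 are fixed: C(11,8) = 165 ways.
The remaining 3 must have no fixed point: D(3) = 2.
P = 165·2/39916800 = 1/120960 ≈ 0.00001.

0.00001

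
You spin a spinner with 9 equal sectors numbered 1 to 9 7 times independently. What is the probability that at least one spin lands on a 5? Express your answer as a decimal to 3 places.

P(no spin lands on a 5) = (8/9)^7 ≈ 0.438.
P(at least one) = 1 − 0.438 = 0.562.

0.562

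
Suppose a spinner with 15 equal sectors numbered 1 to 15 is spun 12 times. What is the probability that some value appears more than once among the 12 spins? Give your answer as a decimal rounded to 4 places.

P(all 12 different) = 15/15 · 14/15 · ··· · 4/15 ≈ 0.0017.
P(at least two equal) = 1 − 0.0017 = 0.9983.

0.9983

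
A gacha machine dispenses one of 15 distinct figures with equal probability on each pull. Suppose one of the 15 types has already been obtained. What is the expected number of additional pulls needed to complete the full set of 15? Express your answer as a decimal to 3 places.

Starting from 1 distinct type, each trial gives a new one with probability (15−i)/15 when i types are held, so the wait for the next new type is 15/(15−i).
E = 15/14 + 15/13 + 15/12 + 15/11 + 15/10 + 15/9 + 15/8 + 15/7 + 15/6 + 15/5 + 15/4 + 15/3 + 15/2 + 15/1 = 1171733/24024 ≈ 48.773.

48.773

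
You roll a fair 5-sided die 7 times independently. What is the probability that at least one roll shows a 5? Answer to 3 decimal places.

P(no roll shows a 5) = (4/5)^7 ≈ 0.210.
P(at least one) = 1 − 0.210 = 0.790.

0.790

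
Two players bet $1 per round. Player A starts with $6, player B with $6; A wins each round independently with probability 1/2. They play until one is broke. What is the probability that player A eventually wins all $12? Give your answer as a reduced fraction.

With a fair step, P(i) = ½P(i−1) + ½P(i+1) with P(0)=0, P(12)=1 has the linear solution P(i) = i/12.
P(6) = 6/12 = 1/2.

1/2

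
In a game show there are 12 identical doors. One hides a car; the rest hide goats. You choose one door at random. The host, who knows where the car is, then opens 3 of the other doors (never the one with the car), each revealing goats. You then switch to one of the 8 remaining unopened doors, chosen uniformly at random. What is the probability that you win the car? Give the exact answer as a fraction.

11/96

Your original door holds the car with probability 1/12, so the other 11 collectively hold it with probability 11/12.
The host can always find 3 empty doors to open, so the reveals don't change that 11/12; it is now spread over the 8 remaining unopened doors.
P(win by switching) = (11/12) · (1/8) = 11/96.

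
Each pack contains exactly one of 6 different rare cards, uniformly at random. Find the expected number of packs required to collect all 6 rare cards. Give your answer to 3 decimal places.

14.700

After i distinct types are collected, each trial gives a new one with probability (6−i)/6, so the expected wait for the next new type is 6/(6−i).
E = 6/6 + 6/5 + 6/4 + 6/3 + 6/2 + 6/1 = 147/10 ≈ 14.700.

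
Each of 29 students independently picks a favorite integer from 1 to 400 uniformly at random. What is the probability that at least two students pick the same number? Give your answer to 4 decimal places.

It's easier to compute the probability that all 29 are distinct.
P(all distinct) = 400/400 · 399/400 · ··· · 372/400 ≈ 0.3535.
So the probability of at least one match is 1 − 0.3535 = 0.6465.

0.6465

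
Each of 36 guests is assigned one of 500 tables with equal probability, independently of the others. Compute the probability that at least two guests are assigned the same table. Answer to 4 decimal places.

It's easier to compute the probability that all 36 are distinct.
P(all distinct) = 500/500 · 499/500 · ··· · 465/500 ≈ 0.2750.
So the probability of at least one match is 1 − 0.2750 = 0.7250.

0.7250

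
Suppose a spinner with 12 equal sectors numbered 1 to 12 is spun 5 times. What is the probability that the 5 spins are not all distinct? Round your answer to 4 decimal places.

P(all 5 different) = 12/12 · 11/12 · ··· · 8/12 ≈ 0.3819.
P(at least two equal) = 1 − 0.3819 = 0.6181.

0.6181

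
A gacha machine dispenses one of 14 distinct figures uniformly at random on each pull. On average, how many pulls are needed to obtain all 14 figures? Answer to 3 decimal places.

45.522

After i distinct types are collected, each trial gives a new one with probability (14−i)/14, so the expected wait for the next new type is 14/(14−i).
E = 14/14 + 14/13 + 14/12 + 14/11 + 14/10 + 14/9 + 14/8 + 14/7 + 14/6 + 14/5 + 14/4 + 14/3 + 14/2 + 14/1 = 1171733/25740 ≈ 45.522.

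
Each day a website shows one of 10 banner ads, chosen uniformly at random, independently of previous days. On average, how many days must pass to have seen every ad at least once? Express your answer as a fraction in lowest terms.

7381/252

After i distinct types are collected, each trial gives a new one with probability (10−i)/10, so the expected wait for the next new type is 10/(10−i).
E = 10/10 + 10/9 + 10/8 + 10/7 + 10/6 + 10/5 + 10/4 + 10/3 + 10/2 + 10/1 = 7381/252.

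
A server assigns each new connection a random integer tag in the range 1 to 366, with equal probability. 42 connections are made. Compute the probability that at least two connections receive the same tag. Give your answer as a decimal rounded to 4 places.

It's easier to compute the probability that all 42 are distinct.
P(all distinct) = 366/366 · 365/366 · ··· · 325/366 ≈ 0.0866.
So the probability of at least one match is 1 − 0.0866 = 0.9134.

0.9134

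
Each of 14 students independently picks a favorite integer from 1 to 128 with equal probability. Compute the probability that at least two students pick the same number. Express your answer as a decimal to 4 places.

0.5216

It's easier to compute the probability that all 14 are distinct.
P(all distinct) = 128/128 · 127/128 · ··· · 115/128 ≈ 0.4784.
So the probability of at least one match is 1 − 0.4784 = 0.5216.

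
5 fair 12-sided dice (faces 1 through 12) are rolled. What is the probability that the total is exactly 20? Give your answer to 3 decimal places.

There are 12^5 = 248832 equally likely outcomes.
The number of ordered 5-tuples from {1,…,12} summing to 20 is 3701.
P(sum = 20) = 3701/248832 ≈ 0.015.

0.015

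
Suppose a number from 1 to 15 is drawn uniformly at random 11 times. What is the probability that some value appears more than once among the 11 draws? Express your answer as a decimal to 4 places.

P(all 11 different) = 15/15 · 14/15 · ··· · 5/15 ≈ 0.0063.
P(at least two equal) = 1 − 0.0063 = 0.9937.

0.9937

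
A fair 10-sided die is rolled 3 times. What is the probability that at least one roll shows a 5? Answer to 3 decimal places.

P(no roll shows a 5) = (9/10)^3 ≈ 0.729.
P(at least one) = 1 − 0.729 = 0.271.

0.271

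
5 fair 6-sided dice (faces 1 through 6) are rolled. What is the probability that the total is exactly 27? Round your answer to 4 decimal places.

There are 6^5 = 7776 equally likely outcomes.
The number of ordered 5-tuples from {1,…,6} summing to 27 is 35.
P(sum = 27) = 35/7776 ≈ 0.0045.

0.0045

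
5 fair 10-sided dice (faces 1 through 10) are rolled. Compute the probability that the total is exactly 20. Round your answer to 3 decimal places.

0.032

There are 10^5 = 100000 equally likely outcomes.
The number of ordered 5-tuples from {1,…,10} summing to 20 is 3246.
P(sum = 20) = 3246/100000 = 1623/50000 ≈ 0.032.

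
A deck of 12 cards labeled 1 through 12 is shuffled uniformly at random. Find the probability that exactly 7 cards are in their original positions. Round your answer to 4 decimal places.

Choose which 7 of the 12 are fixed: C(12,7) = 792 ways.
The remaining 5 must have no fixed point: D(5) = 44.
P = 792·44/479001600 = 11/151200 ≈ 0.0001.

0.0001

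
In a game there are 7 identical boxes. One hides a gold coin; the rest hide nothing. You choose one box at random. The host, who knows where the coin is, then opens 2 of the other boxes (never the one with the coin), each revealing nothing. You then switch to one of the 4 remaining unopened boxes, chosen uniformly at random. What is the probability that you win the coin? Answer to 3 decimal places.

0.214

Your original box holds the coin with probability 1/7, so the other 6 collectively hold it with probability 6/7.
The host can always find 2 empty boxes to open, so the reveals don't change that 6/7; it is now spread over the 4 remaining unopened boxes.
P(win by switching) = (6/7) · (1/4) = 3/14 ≈ 0.214.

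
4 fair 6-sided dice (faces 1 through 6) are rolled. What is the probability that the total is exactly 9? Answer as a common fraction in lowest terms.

There are 6^4 = 1296 equally likely outcomes.
The number of ordered 4-tuples from {1,…,6} summing to 9 is 56.
P(sum = 9) = 56/1296 = 7/162.

7/162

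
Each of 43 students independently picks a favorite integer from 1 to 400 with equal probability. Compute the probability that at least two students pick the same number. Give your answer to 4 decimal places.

It's easier to compute the probability that all 43 are distinct.
P(all distinct) = 400/400 · 399/400 · ··· · 358/400 ≈ 0.0961.
So the probability of at least one match is 1 − 0.0961 = 0.9039.

0.9039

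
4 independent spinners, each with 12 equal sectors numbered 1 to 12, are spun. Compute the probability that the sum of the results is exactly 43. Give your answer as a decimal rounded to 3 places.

There are 12^4 = 20736 equally likely outcomes.
The number of ordered 4-tuples from {1,…,12} summing to 43 is 56.
P(sum = 43) = 56/20736 = 7/2592 ≈ 0.003.

0.003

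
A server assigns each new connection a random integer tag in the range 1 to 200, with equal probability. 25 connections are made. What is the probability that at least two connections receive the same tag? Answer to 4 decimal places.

It's easier to compute the probability that all 25 are distinct.
P(all distinct) = 200/200 · 199/200 · ··· · 176/200 ≈ 0.2090.
So the probability of at least one match is 1 − 0.2090 = 0.7910.

0.7910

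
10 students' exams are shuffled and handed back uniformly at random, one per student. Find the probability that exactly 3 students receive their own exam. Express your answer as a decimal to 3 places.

Choose which 3 of the 10 are fixed: C(10,3) = 120 ways.
The remaining 7 must have no fixed point: D(7) = 1854.
P = 120·1854/3628800 = 103/1680 ≈ 0.061.

0.061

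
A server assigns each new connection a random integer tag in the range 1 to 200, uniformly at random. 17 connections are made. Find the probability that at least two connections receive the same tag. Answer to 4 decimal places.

0.5032

It's easier to compute the probability that all 17 are distinct.
P(all distinct) = 200/200 · 199/200 · ··· · 184/200 ≈ 0.4968.
So the probability of at least one match is 1 − 0.4968 = 0.5032.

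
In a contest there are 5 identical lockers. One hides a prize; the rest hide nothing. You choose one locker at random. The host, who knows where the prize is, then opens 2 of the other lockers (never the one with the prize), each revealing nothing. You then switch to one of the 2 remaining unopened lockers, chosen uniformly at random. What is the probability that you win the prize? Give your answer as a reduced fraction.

2/5

Your original locker holds the prize with probability 1/5, so the other 4 collectively hold it with probability 4/5.
The host can always find 2 empty lockers to open, so the reveals don't change that 4/5; it is now spread over the 2 remaining unopened lockers.
P(win by switching) = (4/5) · (1/2) = 2/5.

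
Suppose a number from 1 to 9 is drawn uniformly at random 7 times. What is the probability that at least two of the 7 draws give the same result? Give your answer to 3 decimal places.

0.962

P(all 7 different) = 9/9 · 8/9 · ··· · 3/9 ≈ 0.038.
P(at least two equal) = 1 − 0.038 = 0.962.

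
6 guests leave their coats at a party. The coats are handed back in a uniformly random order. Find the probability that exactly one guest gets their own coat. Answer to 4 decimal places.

0.3667

Choose which one is fixed: C(6,1) = 6 ways.
The remaining 5 must have no fixed point: D(5) = 44.
P = 6·44/720 = 11/30 ≈ 0.3667.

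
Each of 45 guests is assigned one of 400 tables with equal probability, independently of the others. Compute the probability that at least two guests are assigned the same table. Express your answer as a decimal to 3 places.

0.924

It's easier to compute the probability that all 45 are distinct.
P(all distinct) = 400/400 · 399/400 · ··· · 356/400 ≈ 0.076.
So the probability of at least one match is 1 − 0.076 = 0.924.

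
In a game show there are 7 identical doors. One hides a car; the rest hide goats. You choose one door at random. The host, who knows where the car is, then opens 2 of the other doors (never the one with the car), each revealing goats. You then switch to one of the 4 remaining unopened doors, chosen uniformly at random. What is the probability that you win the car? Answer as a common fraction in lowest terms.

Your original door holds the car with probability 1/7, so the other 6 collectively hold it with probability 6/7.
The host can always find 2 empty doors to open, so the reveals don't change that 6/7; it is now spread over the 4 remaining unopened doors.
P(win by switching) = (6/7) · (1/4) = 3/14.

3/14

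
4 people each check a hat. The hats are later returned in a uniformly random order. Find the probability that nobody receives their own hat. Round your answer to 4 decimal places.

0.3750

This is the derangement probability: permutations of 4 with no fixed point.
D(4) = 4! · (1 − 1/1! + 1/2! − ··· + (−1)^4/4!) = 9.
P = 9/24 = 3/8 ≈ 0.3750.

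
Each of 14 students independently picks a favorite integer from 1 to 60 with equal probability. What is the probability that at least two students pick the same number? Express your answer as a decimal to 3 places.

It's easier to compute the probability that all 14 are distinct.
P(all distinct) = 60/60 · 59/60 · ··· · 47/60 ≈ 0.193.
So the probability of at least one match is 1 − 0.193 = 0.807.

0.807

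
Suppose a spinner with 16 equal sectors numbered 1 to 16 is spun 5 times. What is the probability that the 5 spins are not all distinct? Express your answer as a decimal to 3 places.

0.500

P(all 5 different) = 16/16 · 15/16 · ··· · 12/16 ≈ 0.500.
P(at least two equal) = 1 − 0.500 = 0.500.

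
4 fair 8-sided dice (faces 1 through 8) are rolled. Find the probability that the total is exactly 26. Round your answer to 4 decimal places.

0.0205

There are 8^4 = 4096 equally likely outcomes.
The number of ordered 4-tuples from {1,…,8} summing to 26 is 84.
P(sum = 26) = 84/4096 = 21/1024 ≈ 0.0205.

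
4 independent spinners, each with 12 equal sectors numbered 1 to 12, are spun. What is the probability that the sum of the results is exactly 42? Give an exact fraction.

There are 12^4 = 20736 equally likely outcomes.
The number of ordered 4-tuples from {1,…,12} summing to 42 is 84.
P(sum = 42) = 84/20736 = 7/1728.

7/1728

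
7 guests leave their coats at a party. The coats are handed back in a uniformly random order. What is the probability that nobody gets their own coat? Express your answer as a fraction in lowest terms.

This is the derangement probability: permutations of 7 with no fixed point.
D(7) = 7! · (1 − 1/1! + 1/2! − ··· + (−1)^7/7!) = 1854.
P = 1854/5040 = 103/280.

103/280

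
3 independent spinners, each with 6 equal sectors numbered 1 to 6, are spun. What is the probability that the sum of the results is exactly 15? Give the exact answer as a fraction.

There are 6^3 = 216 equally likely outcomes.
The number of ordered 3-tuples from {1,…,6} summing to 15 is 10.
P(sum = 15) = 10/216 = 5/108.

5/108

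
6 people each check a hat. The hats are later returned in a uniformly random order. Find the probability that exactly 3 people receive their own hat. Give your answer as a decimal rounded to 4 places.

Choose which 3 of the 6 are fixed: C(6,3) = 20 ways.
The remaining 3 must have no fixed point: D(3) = 2.
P = 20·2/720 = 1/18 ≈ 0.0556.

0.0556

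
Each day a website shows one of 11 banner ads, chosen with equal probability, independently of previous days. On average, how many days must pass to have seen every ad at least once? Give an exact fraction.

After i distinct types are collected, each trial gives a new one with probability (11−i)/11, so the expected wait for the next new type is 11/(11−i).
E = 11/11 + 11/10 + 11/9 + 11/8 + 11/7 + 11/6 + 11/5 + 11/4 + 11/3 + 11/2 + 11/1 = 83711/2520.

83711/2520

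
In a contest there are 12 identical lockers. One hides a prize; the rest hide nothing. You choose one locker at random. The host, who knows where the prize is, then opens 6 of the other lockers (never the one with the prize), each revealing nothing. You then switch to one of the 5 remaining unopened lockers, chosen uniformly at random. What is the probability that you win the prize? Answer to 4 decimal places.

0.1833

Your original locker holds the prize with probability 1/12, so the other 11 collectively hold it with probability 11/12.
The host can always find 6 empty lockers to open, so the reveals don't change that 11/12; it is now spread over the 5 remaining unopened lockers.
P(win by switching) = (11/12) · (1/5) = 11/60 ≈ 0.1833.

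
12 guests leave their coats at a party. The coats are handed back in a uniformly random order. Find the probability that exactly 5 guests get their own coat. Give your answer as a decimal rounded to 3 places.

Choose which 5 of the 12 are fixed: C(12,5) = 792 ways.
The remaining 7 must have no fixed point: D(7) = 1854.
P = 792·1854/479001600 = 103/33600 ≈ 0.003.

0.003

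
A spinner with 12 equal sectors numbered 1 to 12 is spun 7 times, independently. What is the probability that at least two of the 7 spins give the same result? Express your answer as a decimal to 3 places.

0.889

P(all 7 different) = 12/12 · 11/12 · ··· · 6/12 ≈ 0.111.
P(at least two equal) = 1 − 0.111 = 0.889.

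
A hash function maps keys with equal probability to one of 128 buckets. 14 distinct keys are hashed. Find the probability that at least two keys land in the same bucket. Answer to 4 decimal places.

0.5216

It's easier to compute the probability that all 14 are distinct.
P(all distinct) = 128/128 · 127/128 · ··· · 115/128 ≈ 0.4784.
So the probability of at least one match is 1 − 0.4784 = 0.5216.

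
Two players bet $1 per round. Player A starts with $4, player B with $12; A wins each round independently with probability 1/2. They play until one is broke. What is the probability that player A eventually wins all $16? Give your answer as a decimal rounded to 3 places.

0.250

With a fair step, P(i) = ½P(i−1) + ½P(i+1) with P(0)=0, P(16)=1 has the linear solution P(i) = i/16.
P(4) = 4/16 = 1/4 ≈ 0.250.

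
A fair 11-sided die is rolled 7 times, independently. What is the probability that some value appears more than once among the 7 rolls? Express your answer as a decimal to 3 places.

0.915

P(all 7 different) = 11/11 · 10/11 · ··· · 5/11 ≈ 0.085.
P(at least two equal) = 1 − 0.085 = 0.915.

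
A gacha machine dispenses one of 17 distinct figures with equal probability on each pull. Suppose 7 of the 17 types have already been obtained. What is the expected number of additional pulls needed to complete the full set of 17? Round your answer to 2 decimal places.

Starting from 7 distinct types, each trial gives a new one with probability (17−i)/17 when i types are held, so the wait for the next new type is 17/(17−i).
E = 17/10 + 17/9 + 17/8 + 17/7 + 17/6 + 17/5 + 17/4 + 17/3 + 17/2 + 17/1 = 125477/2520 ≈ 49.79.

49.79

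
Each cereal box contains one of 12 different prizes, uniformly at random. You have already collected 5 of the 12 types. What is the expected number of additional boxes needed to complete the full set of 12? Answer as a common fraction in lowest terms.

Starting from 5 distinct types, each trial gives a new one with probability (12−i)/12 when i types are held, so the wait for the next new type is 12/(12−i).
E = 12/7 + 12/6 + 12/5 + 12/4 + 12/3 + 12/2 + 12/1 = 1089/35.

1089/35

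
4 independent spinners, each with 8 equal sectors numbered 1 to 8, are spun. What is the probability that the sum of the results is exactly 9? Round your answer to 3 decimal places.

There are 8^4 = 4096 equally likely outcomes.
The number of ordered 4-tuples from {1,…,8} summing to 9 is 56.
P(sum = 9) = 56/4096 = 7/512 ≈ 0.014.

0.014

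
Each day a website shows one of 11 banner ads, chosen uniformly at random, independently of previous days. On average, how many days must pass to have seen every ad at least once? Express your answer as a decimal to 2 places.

33.22

After i distinct types are collected, each trial gives a new one with probability (11−i)/11, so the expected wait for the next new type is 11/(11−i).
E = 11/11 + 11/10 + 11/9 + 11/8 + 11/7 + 11/6 + 11/5 + 11/4 + 11/3 + 11/2 + 11/1 = 83711/2520 ≈ 33.22.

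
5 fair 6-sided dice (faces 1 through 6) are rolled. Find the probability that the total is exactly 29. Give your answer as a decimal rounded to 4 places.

There are 6^5 = 7776 equally likely outcomes.
The number of ordered 5-tuples from {1,…,6} summing to 29 is 5.
P(sum = 29) = 5/7776 ≈ 0.0006.

0.0006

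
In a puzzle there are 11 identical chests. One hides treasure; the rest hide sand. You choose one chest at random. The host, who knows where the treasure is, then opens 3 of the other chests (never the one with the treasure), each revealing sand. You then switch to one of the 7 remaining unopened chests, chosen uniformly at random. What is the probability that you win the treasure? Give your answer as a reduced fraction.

10/77

Your original chest holds the treasure with probability 1/11, so the other 10 collectively hold it with probability 10/11.
The host can always find 3 empty chests to open, so the reveals don't change that 10/11; it is now spread over the 7 remaining unopened chests.
P(win by switching) = (10/11) · (1/7) = 10/77.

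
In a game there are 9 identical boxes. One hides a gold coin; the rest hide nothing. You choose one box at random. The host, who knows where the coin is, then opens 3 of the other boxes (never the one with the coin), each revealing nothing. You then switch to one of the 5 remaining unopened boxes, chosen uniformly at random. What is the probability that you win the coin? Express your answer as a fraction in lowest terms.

Your original box holds the coin with probability 1/9, so the other 8 collectively hold it with probability 8/9.
The host can always find 3 empty boxes to open, so the reveals don't change that 8/9; it is now spread over the 5 remaining unopened boxes.
P(win by switching) = (8/9) · (1/5) = 8/45.

8/45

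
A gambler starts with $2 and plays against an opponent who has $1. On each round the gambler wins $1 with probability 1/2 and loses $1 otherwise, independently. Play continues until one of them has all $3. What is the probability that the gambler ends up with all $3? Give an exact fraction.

With a fair step, P(i) = ½P(i−1) + ½P(i+1) with P(0)=0, P(3)=1 has the linear solution P(i) = i/3.
P(2) = 2/3.

2/3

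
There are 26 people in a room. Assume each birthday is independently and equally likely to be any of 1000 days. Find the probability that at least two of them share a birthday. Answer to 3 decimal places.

It's easier to compute the probability that all 26 are distinct.
P(all distinct) = 1000/1000 · 999/1000 · ··· · 975/1000 ≈ 0.721.
So the probability of at least one match is 1 − 0.721 = 0.279.

0.279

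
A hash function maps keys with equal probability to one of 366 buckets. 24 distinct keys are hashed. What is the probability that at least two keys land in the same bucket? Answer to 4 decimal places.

It's easier to compute the probability that all 24 are distinct.
P(all distinct) = 366/366 · 365/366 · ··· · 343/366 ≈ 0.4627.
So the probability of at least one match is 1 − 0.4627 = 0.5373.

0.5373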